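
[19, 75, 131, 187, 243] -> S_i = 19 + 56*i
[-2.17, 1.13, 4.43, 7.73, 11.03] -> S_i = -2.17 + 3.30*i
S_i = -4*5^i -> [-4, -20, -100, -500, -2500]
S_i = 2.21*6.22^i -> [2.21, 13.75, 85.5, 531.82, 3307.91]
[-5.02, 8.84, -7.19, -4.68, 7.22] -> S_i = Random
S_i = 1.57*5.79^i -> [1.57, 9.09, 52.63, 304.74, 1764.47]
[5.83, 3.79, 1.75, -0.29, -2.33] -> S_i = 5.83 + -2.04*i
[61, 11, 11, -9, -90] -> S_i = Random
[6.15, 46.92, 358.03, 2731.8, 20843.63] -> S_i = 6.15*7.63^i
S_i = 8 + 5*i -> [8, 13, 18, 23, 28]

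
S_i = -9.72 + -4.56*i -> [-9.72, -14.28, -18.84, -23.4, -27.96]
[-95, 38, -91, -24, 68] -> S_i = Random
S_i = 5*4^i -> [5, 20, 80, 320, 1280]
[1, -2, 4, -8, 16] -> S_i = 1*-2^i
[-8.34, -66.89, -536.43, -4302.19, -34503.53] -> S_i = -8.34*8.02^i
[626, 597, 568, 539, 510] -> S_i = 626 + -29*i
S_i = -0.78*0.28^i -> [-0.78, -0.22, -0.06, -0.02, -0.0]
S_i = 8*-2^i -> [8, -16, 32, -64, 128]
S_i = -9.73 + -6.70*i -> [-9.73, -16.43, -23.13, -29.83, -36.53]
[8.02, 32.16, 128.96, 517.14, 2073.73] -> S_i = 8.02*4.01^i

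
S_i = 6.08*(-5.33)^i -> [6.08, -32.41, 172.73, -920.63, 4906.96]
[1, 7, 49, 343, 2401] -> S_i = 1*7^i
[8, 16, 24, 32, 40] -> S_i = 8 + 8*i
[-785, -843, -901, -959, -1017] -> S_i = -785 + -58*i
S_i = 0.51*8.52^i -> [0.51, 4.35, 37.02, 315.42, 2687.38]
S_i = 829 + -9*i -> [829, 820, 811, 802, 793]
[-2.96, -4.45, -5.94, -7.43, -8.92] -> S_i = -2.96 + -1.49*i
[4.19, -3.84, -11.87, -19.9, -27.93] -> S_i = 4.19 + -8.03*i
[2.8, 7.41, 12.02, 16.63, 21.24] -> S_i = 2.80 + 4.61*i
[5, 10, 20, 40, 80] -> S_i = 5*2^i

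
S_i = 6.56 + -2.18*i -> [6.56, 4.38, 2.2, 0.02, -2.16]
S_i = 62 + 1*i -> [62, 63, 64, 65, 66]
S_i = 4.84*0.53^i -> [4.84, 2.57, 1.36, 0.72, 0.38]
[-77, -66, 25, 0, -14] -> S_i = Random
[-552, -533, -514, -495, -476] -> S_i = -552 + 19*i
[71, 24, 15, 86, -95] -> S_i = Random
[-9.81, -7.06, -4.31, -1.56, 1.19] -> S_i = -9.81 + 2.75*i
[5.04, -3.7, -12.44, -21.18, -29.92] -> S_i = 5.04 + -8.74*i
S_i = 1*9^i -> [1, 9, 81, 729, 6561]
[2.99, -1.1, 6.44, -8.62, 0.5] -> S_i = Random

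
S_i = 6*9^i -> [6, 54, 486, 4374, 39366]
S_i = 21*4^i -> [21, 84, 336, 1344, 5376]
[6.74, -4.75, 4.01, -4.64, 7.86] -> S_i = Random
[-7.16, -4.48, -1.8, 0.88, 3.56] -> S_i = -7.16 + 2.68*i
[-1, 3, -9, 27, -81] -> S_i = -1*-3^i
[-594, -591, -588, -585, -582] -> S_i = -594 + 3*i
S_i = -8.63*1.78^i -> [-8.63, -15.36, -27.34, -48.67, -86.63]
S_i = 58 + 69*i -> [58, 127, 196, 265, 334]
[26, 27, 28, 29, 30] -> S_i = 26 + 1*i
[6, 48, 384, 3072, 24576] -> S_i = 6*8^i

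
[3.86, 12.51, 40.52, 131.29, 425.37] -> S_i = 3.86*3.24^i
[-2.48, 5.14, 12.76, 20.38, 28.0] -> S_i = -2.48 + 7.62*i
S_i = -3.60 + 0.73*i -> [-3.6, -2.87, -2.14, -1.41, -0.68]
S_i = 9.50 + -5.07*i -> [9.5, 4.43, -0.64, -5.71, -10.78]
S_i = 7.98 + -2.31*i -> [7.98, 5.67, 3.36, 1.05, -1.26]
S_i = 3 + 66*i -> [3, 69, 135, 201, 267]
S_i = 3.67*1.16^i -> [3.67, 4.26, 4.94, 5.73, 6.65]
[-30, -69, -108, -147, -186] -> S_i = -30 + -39*i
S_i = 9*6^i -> [9, 54, 324, 1944, 11664]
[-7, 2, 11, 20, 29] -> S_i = -7 + 9*i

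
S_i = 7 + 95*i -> [7, 102, 197, 292, 387]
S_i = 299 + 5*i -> [299, 304, 309, 314, 319]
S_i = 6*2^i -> [6, 12, 24, 48, 96]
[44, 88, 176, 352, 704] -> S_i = 44*2^i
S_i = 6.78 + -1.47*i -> [6.78, 5.31, 3.84, 2.37, 0.9]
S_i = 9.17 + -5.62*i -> [9.17, 3.55, -2.07, -7.69, -13.31]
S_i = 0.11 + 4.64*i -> [0.11, 4.75, 9.39, 14.03, 18.67]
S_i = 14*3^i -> [14, 42, 126, 378, 1134]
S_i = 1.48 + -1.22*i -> [1.48, 0.26, -0.96, -2.18, -3.4]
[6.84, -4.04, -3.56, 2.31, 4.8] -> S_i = Random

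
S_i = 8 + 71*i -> [8, 79, 150, 221, 292]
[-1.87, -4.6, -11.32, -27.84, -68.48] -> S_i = -1.87*2.46^i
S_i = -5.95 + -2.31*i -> [-5.95, -8.26, -10.57, -12.88, -15.19]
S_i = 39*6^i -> [39, 234, 1404, 8424, 50544]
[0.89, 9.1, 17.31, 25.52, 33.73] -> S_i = 0.89 + 8.21*i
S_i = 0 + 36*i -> [0, 36, 72, 108, 144]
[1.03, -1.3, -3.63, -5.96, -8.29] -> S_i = 1.03 + -2.33*i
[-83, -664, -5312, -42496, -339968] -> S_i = -83*8^i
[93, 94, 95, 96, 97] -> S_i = 93 + 1*i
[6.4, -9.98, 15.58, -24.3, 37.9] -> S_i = 6.40*(-1.56)^i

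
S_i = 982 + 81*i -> [982, 1063, 1144, 1225, 1306]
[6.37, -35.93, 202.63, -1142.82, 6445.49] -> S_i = 6.37*(-5.64)^i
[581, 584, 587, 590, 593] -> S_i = 581 + 3*i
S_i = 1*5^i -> [1, 5, 25, 125, 625]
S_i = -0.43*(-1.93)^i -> [-0.43, 0.83, -1.6, 3.09, -5.97]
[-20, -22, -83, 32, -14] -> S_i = Random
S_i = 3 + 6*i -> [3, 9, 15, 21, 27]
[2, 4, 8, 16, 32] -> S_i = 2*2^i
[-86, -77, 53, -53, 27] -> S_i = Random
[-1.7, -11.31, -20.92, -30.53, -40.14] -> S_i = -1.70 + -9.61*i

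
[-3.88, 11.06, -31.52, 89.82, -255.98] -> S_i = -3.88*(-2.85)^i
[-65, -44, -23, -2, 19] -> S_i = -65 + 21*i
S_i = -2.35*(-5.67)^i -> [-2.35, 13.32, -75.55, 428.37, -2428.85]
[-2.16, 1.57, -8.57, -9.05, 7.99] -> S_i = Random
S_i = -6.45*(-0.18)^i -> [-6.45, 1.16, -0.21, 0.04, -0.01]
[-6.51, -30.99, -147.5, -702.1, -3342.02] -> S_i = -6.51*4.76^i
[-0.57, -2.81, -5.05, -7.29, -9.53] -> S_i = -0.57 + -2.24*i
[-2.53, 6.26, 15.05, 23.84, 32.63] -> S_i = -2.53 + 8.79*i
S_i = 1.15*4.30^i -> [1.15, 4.94, 21.26, 91.43, 393.16]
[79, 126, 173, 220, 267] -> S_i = 79 + 47*i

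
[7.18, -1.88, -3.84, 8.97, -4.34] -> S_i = Random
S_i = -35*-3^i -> [-35, 105, -315, 945, -2835]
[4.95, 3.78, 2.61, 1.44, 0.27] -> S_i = 4.95 + -1.17*i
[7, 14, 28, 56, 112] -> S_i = 7*2^i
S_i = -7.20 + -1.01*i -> [-7.2, -8.21, -9.22, -10.23, -11.24]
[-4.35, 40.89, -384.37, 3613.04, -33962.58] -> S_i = -4.35*(-9.40)^i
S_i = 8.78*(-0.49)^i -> [8.78, -4.3, 2.11, -1.03, 0.51]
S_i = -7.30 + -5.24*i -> [-7.3, -12.54, -17.78, -23.02, -28.26]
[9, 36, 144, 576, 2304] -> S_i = 9*4^i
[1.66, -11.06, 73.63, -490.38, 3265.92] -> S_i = 1.66*(-6.66)^i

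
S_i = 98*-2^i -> [98, -196, 392, -784, 1568]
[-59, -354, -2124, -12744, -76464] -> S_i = -59*6^i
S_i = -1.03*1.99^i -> [-1.03, -2.05, -4.08, -8.12, -16.15]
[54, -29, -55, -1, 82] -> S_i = Random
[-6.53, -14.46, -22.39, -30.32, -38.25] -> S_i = -6.53 + -7.93*i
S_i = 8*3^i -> [8, 24, 72, 216, 648]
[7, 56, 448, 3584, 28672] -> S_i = 7*8^i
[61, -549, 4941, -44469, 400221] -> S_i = 61*-9^i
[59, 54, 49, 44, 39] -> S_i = 59 + -5*i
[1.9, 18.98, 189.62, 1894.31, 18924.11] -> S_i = 1.90*9.99^i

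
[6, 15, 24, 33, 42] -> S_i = 6 + 9*i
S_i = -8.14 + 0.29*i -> [-8.14, -7.85, -7.56, -7.27, -6.98]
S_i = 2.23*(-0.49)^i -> [2.23, -1.09, 0.54, -0.26, 0.13]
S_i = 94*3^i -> [94, 282, 846, 2538, 7614]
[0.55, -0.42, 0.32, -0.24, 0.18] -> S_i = 0.55*(-0.76)^i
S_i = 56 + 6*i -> [56, 62, 68, 74, 80]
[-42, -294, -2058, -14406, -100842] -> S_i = -42*7^i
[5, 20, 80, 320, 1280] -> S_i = 5*4^i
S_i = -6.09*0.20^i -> [-6.09, -1.22, -0.24, -0.05, -0.01]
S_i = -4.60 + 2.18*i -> [-4.6, -2.42, -0.24, 1.94, 4.12]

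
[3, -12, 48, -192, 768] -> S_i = 3*-4^i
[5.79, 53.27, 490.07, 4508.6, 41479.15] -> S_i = 5.79*9.20^i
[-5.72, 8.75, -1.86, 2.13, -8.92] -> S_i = Random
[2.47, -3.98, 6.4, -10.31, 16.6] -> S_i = 2.47*(-1.61)^i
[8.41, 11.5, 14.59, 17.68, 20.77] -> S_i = 8.41 + 3.09*i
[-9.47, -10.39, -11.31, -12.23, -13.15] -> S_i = -9.47 + -0.92*i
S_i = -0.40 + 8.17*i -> [-0.4, 7.77, 15.94, 24.11, 32.28]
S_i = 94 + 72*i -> [94, 166, 238, 310, 382]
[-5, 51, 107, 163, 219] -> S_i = -5 + 56*i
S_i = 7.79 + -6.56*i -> [7.79, 1.23, -5.33, -11.89, -18.45]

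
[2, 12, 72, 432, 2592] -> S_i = 2*6^i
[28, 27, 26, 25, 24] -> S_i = 28 + -1*i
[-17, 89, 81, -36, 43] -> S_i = Random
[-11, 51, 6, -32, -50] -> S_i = Random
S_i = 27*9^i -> [27, 243, 2187, 19683, 177147]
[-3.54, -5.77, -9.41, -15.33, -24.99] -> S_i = -3.54*1.63^i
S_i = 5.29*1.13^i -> [5.29, 5.98, 6.75, 7.63, 8.63]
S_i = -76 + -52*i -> [-76, -128, -180, -232, -284]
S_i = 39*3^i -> [39, 117, 351, 1053, 3159]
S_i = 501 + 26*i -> [501, 527, 553, 579, 605]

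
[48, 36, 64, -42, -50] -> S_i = Random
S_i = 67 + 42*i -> [67, 109, 151, 193, 235]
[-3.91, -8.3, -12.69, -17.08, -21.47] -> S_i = -3.91 + -4.39*i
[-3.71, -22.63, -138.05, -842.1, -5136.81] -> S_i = -3.71*6.10^i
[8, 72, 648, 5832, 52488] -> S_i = 8*9^i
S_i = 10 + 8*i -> [10, 18, 26, 34, 42]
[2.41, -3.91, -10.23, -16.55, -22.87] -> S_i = 2.41 + -6.32*i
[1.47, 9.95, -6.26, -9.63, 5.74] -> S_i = Random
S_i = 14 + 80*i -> [14, 94, 174, 254, 334]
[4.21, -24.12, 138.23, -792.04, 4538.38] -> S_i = 4.21*(-5.73)^i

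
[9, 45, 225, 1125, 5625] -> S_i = 9*5^i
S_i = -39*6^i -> [-39, -234, -1404, -8424, -50544]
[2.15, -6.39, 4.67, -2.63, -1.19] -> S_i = Random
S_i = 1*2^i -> [1, 2, 4, 8, 16]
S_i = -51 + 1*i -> [-51, -50, -49, -48, -47]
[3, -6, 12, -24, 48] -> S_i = 3*-2^i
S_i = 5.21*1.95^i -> [5.21, 10.16, 19.81, 38.63, 75.33]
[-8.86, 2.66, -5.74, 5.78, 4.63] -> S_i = Random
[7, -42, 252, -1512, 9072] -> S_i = 7*-6^i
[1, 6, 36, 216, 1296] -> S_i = 1*6^i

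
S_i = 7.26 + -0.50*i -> [7.26, 6.76, 6.26, 5.76, 5.26]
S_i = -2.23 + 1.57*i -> [-2.23, -0.66, 0.91, 2.48, 4.05]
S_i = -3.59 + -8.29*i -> [-3.59, -11.88, -20.17, -28.46, -36.75]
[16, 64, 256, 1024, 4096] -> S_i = 16*4^i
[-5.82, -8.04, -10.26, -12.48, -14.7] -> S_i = -5.82 + -2.22*i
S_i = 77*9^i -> [77, 693, 6237, 56133, 505197]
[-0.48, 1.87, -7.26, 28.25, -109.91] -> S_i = -0.48*(-3.89)^i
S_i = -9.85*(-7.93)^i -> [-9.85, 78.11, -619.42, 4911.97, -38951.93]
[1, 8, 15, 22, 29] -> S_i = 1 + 7*i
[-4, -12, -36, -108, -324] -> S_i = -4*3^i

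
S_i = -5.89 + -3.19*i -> [-5.89, -9.08, -12.27, -15.46, -18.65]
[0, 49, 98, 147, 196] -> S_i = 0 + 49*i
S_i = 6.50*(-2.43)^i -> [6.5, -15.8, 38.38, -93.27, 226.64]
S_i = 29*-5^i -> [29, -145, 725, -3625, 18125]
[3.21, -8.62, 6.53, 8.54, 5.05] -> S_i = Random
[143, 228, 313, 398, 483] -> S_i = 143 + 85*i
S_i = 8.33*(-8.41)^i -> [8.33, -70.06, 589.17, -4954.88, 41670.53]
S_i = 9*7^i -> [9, 63, 441, 3087, 21609]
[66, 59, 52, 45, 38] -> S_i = 66 + -7*i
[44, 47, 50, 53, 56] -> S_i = 44 + 3*i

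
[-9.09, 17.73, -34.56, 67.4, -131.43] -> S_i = -9.09*(-1.95)^i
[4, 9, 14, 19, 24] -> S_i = 4 + 5*i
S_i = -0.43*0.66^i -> [-0.43, -0.28, -0.19, -0.12, -0.08]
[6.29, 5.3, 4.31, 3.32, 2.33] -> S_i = 6.29 + -0.99*i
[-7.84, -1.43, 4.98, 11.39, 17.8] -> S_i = -7.84 + 6.41*i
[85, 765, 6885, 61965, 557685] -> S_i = 85*9^i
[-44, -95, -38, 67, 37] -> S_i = Random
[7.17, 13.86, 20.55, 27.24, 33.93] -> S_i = 7.17 + 6.69*i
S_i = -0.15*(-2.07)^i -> [-0.15, 0.31, -0.64, 1.33, -2.75]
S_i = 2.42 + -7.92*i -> [2.42, -5.5, -13.42, -21.34, -29.26]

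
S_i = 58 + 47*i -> [58, 105, 152, 199, 246]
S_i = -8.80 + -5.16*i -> [-8.8, -13.96, -19.12, -24.28, -29.44]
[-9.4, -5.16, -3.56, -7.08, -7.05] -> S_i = Random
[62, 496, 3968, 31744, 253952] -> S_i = 62*8^i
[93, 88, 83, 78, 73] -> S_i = 93 + -5*i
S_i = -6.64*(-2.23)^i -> [-6.64, 14.81, -33.02, 73.63, -164.21]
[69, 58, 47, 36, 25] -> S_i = 69 + -11*i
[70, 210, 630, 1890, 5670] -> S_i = 70*3^i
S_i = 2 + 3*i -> [2, 5, 8, 11, 14]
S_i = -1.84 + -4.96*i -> [-1.84, -6.8, -11.76, -16.72, -21.68]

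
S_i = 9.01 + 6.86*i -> [9.01, 15.87, 22.73, 29.59, 36.45]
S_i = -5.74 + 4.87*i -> [-5.74, -0.87, 4.0, 8.87, 13.74]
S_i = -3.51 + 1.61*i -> [-3.51, -1.9, -0.29, 1.32, 2.93]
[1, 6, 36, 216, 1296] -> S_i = 1*6^i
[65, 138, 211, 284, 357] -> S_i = 65 + 73*i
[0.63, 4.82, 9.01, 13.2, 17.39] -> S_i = 0.63 + 4.19*i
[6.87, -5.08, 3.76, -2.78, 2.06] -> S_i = 6.87*(-0.74)^i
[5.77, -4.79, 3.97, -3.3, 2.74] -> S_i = 5.77*(-0.83)^i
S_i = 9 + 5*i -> [9, 14, 19, 24, 29]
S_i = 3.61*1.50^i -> [3.61, 5.42, 8.12, 12.18, 18.28]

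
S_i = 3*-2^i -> [3, -6, 12, -24, 48]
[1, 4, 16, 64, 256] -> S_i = 1*4^i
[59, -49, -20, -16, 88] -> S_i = Random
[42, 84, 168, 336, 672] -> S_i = 42*2^i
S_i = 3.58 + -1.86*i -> [3.58, 1.72, -0.14, -2.0, -3.86]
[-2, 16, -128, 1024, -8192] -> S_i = -2*-8^i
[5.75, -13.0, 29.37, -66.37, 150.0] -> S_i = 5.75*(-2.26)^i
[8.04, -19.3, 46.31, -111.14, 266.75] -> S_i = 8.04*(-2.40)^i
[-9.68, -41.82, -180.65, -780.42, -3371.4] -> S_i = -9.68*4.32^i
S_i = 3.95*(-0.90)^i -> [3.95, -3.56, 3.2, -2.88, 2.59]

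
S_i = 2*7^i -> [2, 14, 98, 686, 4802]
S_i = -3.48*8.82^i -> [-3.48, -30.69, -270.72, -2387.73, -21059.77]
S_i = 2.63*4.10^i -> [2.63, 10.78, 44.21, 181.26, 743.18]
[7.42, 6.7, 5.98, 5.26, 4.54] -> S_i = 7.42 + -0.72*i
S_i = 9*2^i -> [9, 18, 36, 72, 144]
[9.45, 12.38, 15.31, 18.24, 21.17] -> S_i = 9.45 + 2.93*i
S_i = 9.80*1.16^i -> [9.8, 11.37, 13.19, 15.3, 17.74]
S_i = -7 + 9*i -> [-7, 2, 11, 20, 29]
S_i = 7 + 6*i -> [7, 13, 19, 25, 31]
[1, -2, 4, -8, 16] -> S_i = 1*-2^i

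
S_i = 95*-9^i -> [95, -855, 7695, -69255, 623295]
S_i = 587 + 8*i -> [587, 595, 603, 611, 619]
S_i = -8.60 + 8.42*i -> [-8.6, -0.18, 8.24, 16.66, 25.08]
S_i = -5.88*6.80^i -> [-5.88, -39.98, -271.89, -1848.86, -12572.25]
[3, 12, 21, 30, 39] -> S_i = 3 + 9*i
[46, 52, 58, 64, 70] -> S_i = 46 + 6*i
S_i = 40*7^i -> [40, 280, 1960, 13720, 96040]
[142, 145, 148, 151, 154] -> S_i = 142 + 3*i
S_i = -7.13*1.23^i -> [-7.13, -8.77, -10.79, -13.27, -16.32]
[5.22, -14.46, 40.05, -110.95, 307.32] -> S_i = 5.22*(-2.77)^i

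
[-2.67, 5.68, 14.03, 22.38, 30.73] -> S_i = -2.67 + 8.35*i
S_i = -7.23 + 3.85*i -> [-7.23, -3.38, 0.47, 4.32, 8.17]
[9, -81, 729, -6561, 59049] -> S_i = 9*-9^i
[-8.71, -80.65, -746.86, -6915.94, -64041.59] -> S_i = -8.71*9.26^i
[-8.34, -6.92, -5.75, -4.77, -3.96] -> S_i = -8.34*0.83^i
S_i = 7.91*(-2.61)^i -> [7.91, -20.65, 53.88, -140.64, 367.06]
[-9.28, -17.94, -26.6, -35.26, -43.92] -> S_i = -9.28 + -8.66*i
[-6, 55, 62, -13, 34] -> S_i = Random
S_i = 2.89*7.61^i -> [2.89, 21.99, 167.37, 1273.66, 9692.51]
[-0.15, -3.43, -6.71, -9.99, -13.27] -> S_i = -0.15 + -3.28*i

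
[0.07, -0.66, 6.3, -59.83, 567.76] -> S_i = 0.07*(-9.49)^i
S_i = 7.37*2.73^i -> [7.37, 20.12, 54.93, 149.95, 409.37]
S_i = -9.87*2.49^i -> [-9.87, -24.58, -61.19, -152.38, -379.42]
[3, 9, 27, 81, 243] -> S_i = 3*3^i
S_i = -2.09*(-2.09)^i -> [-2.09, 4.37, -9.13, 19.08, -39.88]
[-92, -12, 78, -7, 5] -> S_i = Random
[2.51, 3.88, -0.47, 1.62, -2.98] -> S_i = Random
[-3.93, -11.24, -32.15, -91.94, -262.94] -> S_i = -3.93*2.86^i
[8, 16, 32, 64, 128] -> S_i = 8*2^i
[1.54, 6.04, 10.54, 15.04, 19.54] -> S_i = 1.54 + 4.50*i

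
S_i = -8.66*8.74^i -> [-8.66, -75.69, -661.52, -5781.66, -50531.67]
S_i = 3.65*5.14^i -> [3.65, 18.76, 96.43, 495.66, 2547.68]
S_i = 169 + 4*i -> [169, 173, 177, 181, 185]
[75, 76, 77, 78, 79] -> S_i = 75 + 1*i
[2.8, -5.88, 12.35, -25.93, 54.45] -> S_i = 2.80*(-2.10)^i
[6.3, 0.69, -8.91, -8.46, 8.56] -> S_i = Random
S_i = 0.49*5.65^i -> [0.49, 2.77, 15.64, 88.38, 499.33]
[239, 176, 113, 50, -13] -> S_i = 239 + -63*i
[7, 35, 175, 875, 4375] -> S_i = 7*5^i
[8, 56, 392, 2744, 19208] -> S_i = 8*7^i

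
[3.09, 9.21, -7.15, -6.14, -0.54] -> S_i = Random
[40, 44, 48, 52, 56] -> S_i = 40 + 4*i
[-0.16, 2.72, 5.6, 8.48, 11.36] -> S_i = -0.16 + 2.88*i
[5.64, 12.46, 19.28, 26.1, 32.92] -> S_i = 5.64 + 6.82*i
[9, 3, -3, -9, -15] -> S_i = 9 + -6*i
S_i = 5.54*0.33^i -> [5.54, 1.83, 0.6, 0.2, 0.07]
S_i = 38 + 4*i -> [38, 42, 46, 50, 54]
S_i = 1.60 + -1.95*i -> [1.6, -0.35, -2.3, -4.25, -6.2]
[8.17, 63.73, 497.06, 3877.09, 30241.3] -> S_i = 8.17*7.80^i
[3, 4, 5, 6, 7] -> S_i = 3 + 1*i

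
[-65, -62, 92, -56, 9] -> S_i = Random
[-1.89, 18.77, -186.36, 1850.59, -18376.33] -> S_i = -1.89*(-9.93)^i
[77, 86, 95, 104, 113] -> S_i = 77 + 9*i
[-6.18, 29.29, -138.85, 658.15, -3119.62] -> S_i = -6.18*(-4.74)^i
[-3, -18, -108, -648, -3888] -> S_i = -3*6^i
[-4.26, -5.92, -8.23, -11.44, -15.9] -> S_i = -4.26*1.39^i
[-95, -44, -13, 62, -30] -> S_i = Random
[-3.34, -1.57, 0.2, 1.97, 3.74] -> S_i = -3.34 + 1.77*i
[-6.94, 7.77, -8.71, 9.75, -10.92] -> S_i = -6.94*(-1.12)^i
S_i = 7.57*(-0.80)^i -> [7.57, -6.06, 4.84, -3.88, 3.1]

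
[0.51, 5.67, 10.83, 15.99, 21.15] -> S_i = 0.51 + 5.16*i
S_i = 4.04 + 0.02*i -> [4.04, 4.06, 4.08, 4.1, 4.12]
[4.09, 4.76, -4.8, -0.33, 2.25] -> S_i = Random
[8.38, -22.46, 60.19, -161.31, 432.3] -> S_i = 8.38*(-2.68)^i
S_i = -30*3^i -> [-30, -90, -270, -810, -2430]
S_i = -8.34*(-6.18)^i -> [-8.34, 51.54, -318.52, 1968.48, -12165.22]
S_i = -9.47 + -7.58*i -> [-9.47, -17.05, -24.63, -32.21, -39.79]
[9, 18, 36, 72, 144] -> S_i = 9*2^i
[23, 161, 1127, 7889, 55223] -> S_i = 23*7^i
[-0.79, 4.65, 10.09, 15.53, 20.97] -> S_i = -0.79 + 5.44*i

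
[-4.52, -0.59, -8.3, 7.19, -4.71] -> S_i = Random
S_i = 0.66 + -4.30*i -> [0.66, -3.64, -7.94, -12.24, -16.54]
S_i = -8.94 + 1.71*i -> [-8.94, -7.23, -5.52, -3.81, -2.1]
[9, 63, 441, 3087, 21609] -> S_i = 9*7^i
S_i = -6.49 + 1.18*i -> [-6.49, -5.31, -4.13, -2.95, -1.77]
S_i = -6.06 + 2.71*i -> [-6.06, -3.35, -0.64, 2.07, 4.78]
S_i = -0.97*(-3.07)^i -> [-0.97, 2.98, -9.14, 28.07, -86.16]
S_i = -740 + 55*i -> [-740, -685, -630, -575, -520]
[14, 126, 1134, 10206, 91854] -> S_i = 14*9^i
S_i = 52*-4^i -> [52, -208, 832, -3328, 13312]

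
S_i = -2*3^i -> [-2, -6, -18, -54, -162]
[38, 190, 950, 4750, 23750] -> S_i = 38*5^i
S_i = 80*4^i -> [80, 320, 1280, 5120, 20480]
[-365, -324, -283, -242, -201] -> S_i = -365 + 41*i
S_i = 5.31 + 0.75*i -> [5.31, 6.06, 6.81, 7.56, 8.31]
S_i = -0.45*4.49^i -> [-0.45, -2.02, -9.07, -40.73, -182.89]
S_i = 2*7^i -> [2, 14, 98, 686, 4802]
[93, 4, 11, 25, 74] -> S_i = Random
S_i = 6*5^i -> [6, 30, 150, 750, 3750]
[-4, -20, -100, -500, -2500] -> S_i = -4*5^i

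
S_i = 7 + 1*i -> [7, 8, 9, 10, 11]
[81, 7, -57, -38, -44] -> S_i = Random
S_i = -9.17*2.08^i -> [-9.17, -19.07, -39.67, -82.52, -171.64]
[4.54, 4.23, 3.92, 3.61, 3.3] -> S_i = 4.54 + -0.31*i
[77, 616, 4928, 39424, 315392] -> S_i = 77*8^i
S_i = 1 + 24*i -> [1, 25, 49, 73, 97]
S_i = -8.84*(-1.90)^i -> [-8.84, 16.8, -31.91, 60.63, -115.2]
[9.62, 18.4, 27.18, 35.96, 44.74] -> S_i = 9.62 + 8.78*i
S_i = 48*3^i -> [48, 144, 432, 1296, 3888]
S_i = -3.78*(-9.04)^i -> [-3.78, 34.17, -308.91, 2792.53, -25244.43]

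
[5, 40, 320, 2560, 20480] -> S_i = 5*8^i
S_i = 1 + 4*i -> [1, 5, 9, 13, 17]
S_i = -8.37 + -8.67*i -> [-8.37, -17.04, -25.71, -34.38, -43.05]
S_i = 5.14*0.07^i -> [5.14, 0.36, 0.03, 0.0, 0.0]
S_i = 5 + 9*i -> [5, 14, 23, 32, 41]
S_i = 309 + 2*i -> [309, 311, 313, 315, 317]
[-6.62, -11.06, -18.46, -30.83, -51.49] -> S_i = -6.62*1.67^i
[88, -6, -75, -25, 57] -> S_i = Random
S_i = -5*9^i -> [-5, -45, -405, -3645, -32805]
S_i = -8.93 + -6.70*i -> [-8.93, -15.63, -22.33, -29.03, -35.73]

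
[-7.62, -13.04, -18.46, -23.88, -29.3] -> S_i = -7.62 + -5.42*i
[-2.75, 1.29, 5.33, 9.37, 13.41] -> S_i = -2.75 + 4.04*i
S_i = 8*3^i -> [8, 24, 72, 216, 648]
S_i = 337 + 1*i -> [337, 338, 339, 340, 341]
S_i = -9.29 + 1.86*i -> [-9.29, -7.43, -5.57, -3.71, -1.85]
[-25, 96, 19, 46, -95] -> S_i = Random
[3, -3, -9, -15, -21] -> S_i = 3 + -6*i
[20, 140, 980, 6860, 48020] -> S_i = 20*7^i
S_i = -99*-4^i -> [-99, 396, -1584, 6336, -25344]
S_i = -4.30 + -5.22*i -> [-4.3, -9.52, -14.74, -19.96, -25.18]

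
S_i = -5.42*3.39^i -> [-5.42, -18.37, -62.29, -211.15, -715.81]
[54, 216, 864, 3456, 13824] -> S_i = 54*4^i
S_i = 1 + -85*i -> [1, -84, -169, -254, -339]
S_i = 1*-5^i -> [1, -5, 25, -125, 625]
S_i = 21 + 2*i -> [21, 23, 25, 27, 29]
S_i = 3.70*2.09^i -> [3.7, 7.73, 16.16, 33.78, 70.6]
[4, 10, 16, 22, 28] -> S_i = 4 + 6*i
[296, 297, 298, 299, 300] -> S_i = 296 + 1*i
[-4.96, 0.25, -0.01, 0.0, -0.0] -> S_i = -4.96*(-0.05)^i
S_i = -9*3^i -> [-9, -27, -81, -243, -729]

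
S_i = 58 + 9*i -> [58, 67, 76, 85, 94]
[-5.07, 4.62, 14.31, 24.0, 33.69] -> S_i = -5.07 + 9.69*i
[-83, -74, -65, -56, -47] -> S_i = -83 + 9*i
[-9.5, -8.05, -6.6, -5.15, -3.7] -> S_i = -9.50 + 1.45*i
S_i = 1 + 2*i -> [1, 3, 5, 7, 9]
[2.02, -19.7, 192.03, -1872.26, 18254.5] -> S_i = 2.02*(-9.75)^i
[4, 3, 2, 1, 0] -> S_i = 4 + -1*i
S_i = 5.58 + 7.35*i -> [5.58, 12.93, 20.28, 27.63, 34.98]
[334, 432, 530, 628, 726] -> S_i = 334 + 98*i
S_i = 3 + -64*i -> [3, -61, -125, -189, -253]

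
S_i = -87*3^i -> [-87, -261, -783, -2349, -7047]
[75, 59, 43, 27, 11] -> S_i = 75 + -16*i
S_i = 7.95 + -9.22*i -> [7.95, -1.27, -10.49, -19.71, -28.93]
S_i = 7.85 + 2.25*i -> [7.85, 10.1, 12.35, 14.6, 16.85]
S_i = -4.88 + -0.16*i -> [-4.88, -5.04, -5.2, -5.36, -5.52]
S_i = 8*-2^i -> [8, -16, 32, -64, 128]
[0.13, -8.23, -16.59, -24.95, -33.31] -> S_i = 0.13 + -8.36*i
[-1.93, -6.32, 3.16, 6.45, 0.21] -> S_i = Random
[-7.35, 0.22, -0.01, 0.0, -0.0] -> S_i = -7.35*(-0.03)^i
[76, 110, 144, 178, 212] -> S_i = 76 + 34*i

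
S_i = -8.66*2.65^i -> [-8.66, -22.95, -60.81, -161.16, -427.07]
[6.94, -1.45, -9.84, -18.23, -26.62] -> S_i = 6.94 + -8.39*i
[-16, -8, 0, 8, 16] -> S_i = -16 + 8*i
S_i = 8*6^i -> [8, 48, 288, 1728, 10368]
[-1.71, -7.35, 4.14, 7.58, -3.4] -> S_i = Random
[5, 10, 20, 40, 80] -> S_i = 5*2^i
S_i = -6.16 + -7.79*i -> [-6.16, -13.95, -21.74, -29.53, -37.32]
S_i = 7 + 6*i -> [7, 13, 19, 25, 31]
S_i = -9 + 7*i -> [-9, -2, 5, 12, 19]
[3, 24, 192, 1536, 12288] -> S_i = 3*8^i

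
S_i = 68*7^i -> [68, 476, 3332, 23324, 163268]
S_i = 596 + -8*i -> [596, 588, 580, 572, 564]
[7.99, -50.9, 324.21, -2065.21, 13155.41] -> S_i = 7.99*(-6.37)^i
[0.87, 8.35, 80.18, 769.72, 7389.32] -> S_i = 0.87*9.60^i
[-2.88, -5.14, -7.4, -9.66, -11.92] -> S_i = -2.88 + -2.26*i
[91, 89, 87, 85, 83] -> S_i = 91 + -2*i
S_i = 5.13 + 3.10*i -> [5.13, 8.23, 11.33, 14.43, 17.53]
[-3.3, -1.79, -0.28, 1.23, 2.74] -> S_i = -3.30 + 1.51*i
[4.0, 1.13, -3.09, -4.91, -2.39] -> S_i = Random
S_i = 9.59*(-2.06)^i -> [9.59, -19.76, 40.7, -83.83, 172.7]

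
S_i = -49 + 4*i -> [-49, -45, -41, -37, -33]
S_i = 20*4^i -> [20, 80, 320, 1280, 5120]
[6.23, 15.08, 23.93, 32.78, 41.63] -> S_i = 6.23 + 8.85*i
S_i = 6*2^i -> [6, 12, 24, 48, 96]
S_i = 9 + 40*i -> [9, 49, 89, 129, 169]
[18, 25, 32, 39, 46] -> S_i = 18 + 7*i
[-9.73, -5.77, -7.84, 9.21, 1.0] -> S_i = Random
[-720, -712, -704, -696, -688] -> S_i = -720 + 8*i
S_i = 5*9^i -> [5, 45, 405, 3645, 32805]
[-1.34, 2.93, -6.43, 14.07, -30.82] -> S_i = -1.34*(-2.19)^i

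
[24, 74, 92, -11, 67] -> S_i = Random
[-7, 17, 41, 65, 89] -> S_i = -7 + 24*i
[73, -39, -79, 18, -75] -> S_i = Random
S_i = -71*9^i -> [-71, -639, -5751, -51759, -465831]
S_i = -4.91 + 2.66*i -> [-4.91, -2.25, 0.41, 3.07, 5.73]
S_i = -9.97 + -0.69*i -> [-9.97, -10.66, -11.35, -12.04, -12.73]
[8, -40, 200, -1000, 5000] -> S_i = 8*-5^i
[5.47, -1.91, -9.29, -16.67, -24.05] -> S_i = 5.47 + -7.38*i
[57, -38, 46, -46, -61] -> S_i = Random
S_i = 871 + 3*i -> [871, 874, 877, 880, 883]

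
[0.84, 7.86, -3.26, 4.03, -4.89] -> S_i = Random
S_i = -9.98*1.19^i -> [-9.98, -11.88, -14.13, -16.82, -20.01]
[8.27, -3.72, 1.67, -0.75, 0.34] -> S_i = 8.27*(-0.45)^i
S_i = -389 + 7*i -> [-389, -382, -375, -368, -361]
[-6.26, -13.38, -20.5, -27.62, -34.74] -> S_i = -6.26 + -7.12*i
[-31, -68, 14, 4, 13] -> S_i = Random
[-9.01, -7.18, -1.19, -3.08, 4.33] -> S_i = Random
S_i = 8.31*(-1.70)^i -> [8.31, -14.13, 24.02, -40.83, 69.41]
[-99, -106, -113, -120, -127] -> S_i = -99 + -7*i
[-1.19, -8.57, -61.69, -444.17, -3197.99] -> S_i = -1.19*7.20^i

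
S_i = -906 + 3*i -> [-906, -903, -900, -897, -894]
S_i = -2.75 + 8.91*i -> [-2.75, 6.16, 15.07, 23.98, 32.89]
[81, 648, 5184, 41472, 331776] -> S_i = 81*8^i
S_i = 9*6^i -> [9, 54, 324, 1944, 11664]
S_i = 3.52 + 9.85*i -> [3.52, 13.37, 23.22, 33.07, 42.92]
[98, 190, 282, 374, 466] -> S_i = 98 + 92*i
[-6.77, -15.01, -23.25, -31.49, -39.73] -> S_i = -6.77 + -8.24*i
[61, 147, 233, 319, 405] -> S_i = 61 + 86*i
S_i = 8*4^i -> [8, 32, 128, 512, 2048]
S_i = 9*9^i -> [9, 81, 729, 6561, 59049]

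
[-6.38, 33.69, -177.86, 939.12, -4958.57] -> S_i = -6.38*(-5.28)^i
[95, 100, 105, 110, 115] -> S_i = 95 + 5*i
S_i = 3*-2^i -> [3, -6, 12, -24, 48]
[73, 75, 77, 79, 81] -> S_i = 73 + 2*i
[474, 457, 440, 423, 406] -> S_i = 474 + -17*i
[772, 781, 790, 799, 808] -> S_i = 772 + 9*i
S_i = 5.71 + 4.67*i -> [5.71, 10.38, 15.05, 19.72, 24.39]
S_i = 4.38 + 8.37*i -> [4.38, 12.75, 21.12, 29.49, 37.86]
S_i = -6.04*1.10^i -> [-6.04, -6.64, -7.31, -8.04, -8.84]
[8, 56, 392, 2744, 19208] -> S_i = 8*7^i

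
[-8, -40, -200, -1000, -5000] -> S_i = -8*5^i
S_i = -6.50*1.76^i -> [-6.5, -11.44, -20.13, -35.44, -62.37]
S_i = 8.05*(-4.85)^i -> [8.05, -39.04, 189.36, -918.38, 4454.13]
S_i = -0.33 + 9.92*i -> [-0.33, 9.59, 19.51, 29.43, 39.35]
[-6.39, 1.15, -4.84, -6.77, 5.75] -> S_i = Random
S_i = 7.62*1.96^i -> [7.62, 14.94, 29.27, 57.38, 112.46]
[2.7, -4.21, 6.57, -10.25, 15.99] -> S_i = 2.70*(-1.56)^i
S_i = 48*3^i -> [48, 144, 432, 1296, 3888]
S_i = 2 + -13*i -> [2, -11, -24, -37, -50]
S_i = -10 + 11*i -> [-10, 1, 12, 23, 34]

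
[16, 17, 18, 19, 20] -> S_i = 16 + 1*i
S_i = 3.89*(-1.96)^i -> [3.89, -7.62, 14.94, -29.29, 57.41]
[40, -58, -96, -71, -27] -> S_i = Random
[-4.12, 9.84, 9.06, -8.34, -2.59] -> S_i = Random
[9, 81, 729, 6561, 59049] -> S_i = 9*9^i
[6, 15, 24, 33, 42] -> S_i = 6 + 9*i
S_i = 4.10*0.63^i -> [4.1, 2.58, 1.63, 1.03, 0.65]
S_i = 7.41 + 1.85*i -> [7.41, 9.26, 11.11, 12.96, 14.81]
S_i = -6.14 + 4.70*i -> [-6.14, -1.44, 3.26, 7.96, 12.66]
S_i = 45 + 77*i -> [45, 122, 199, 276, 353]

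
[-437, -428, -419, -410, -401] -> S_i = -437 + 9*i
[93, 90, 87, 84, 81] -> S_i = 93 + -3*i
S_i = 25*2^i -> [25, 50, 100, 200, 400]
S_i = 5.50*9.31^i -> [5.5, 51.21, 476.72, 4438.25, 41320.1]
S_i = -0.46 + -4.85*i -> [-0.46, -5.31, -10.16, -15.01, -19.86]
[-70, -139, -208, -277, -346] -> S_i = -70 + -69*i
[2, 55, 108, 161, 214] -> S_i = 2 + 53*i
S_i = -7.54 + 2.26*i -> [-7.54, -5.28, -3.02, -0.76, 1.5]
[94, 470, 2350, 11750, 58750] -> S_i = 94*5^i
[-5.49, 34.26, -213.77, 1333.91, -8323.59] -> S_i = -5.49*(-6.24)^i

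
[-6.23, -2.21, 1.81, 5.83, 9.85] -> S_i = -6.23 + 4.02*i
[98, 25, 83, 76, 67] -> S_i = Random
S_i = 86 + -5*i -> [86, 81, 76, 71, 66]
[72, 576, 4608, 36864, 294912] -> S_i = 72*8^i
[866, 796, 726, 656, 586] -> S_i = 866 + -70*i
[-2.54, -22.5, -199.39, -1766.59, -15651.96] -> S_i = -2.54*8.86^i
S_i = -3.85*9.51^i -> [-3.85, -36.61, -348.19, -3311.33, -31490.73]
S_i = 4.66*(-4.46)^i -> [4.66, -20.78, 92.69, -413.42, 1843.85]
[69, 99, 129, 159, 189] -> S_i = 69 + 30*i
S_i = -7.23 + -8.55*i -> [-7.23, -15.78, -24.33, -32.88, -41.43]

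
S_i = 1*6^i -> [1, 6, 36, 216, 1296]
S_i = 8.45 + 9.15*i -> [8.45, 17.6, 26.75, 35.9, 45.05]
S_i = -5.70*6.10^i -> [-5.7, -34.77, -212.1, -1293.79, -7892.13]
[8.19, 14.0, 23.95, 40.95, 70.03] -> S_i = 8.19*1.71^i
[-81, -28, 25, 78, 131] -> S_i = -81 + 53*i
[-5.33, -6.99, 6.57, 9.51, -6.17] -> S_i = Random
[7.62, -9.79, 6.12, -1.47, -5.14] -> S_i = Random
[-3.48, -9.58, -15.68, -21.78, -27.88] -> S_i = -3.48 + -6.10*i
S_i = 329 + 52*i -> [329, 381, 433, 485, 537]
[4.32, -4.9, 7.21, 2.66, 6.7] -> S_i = Random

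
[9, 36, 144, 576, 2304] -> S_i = 9*4^i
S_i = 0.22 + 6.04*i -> [0.22, 6.26, 12.3, 18.34, 24.38]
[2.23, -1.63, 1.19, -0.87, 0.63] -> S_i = 2.23*(-0.73)^i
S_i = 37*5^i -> [37, 185, 925, 4625, 23125]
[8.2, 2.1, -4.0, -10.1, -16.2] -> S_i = 8.20 + -6.10*i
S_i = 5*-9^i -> [5, -45, 405, -3645, 32805]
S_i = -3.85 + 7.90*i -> [-3.85, 4.05, 11.95, 19.85, 27.75]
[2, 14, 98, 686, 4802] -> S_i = 2*7^i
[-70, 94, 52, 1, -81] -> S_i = Random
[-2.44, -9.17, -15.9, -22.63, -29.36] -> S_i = -2.44 + -6.73*i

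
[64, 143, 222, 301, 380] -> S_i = 64 + 79*i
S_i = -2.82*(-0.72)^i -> [-2.82, 2.03, -1.46, 1.05, -0.76]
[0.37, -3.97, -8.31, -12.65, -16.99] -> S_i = 0.37 + -4.34*i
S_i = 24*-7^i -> [24, -168, 1176, -8232, 57624]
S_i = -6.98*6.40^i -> [-6.98, -44.67, -285.9, -1829.77, -11710.5]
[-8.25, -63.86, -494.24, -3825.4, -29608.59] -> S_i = -8.25*7.74^i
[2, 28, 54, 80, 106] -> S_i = 2 + 26*i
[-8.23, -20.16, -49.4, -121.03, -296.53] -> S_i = -8.23*2.45^i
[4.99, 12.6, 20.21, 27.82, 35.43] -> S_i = 4.99 + 7.61*i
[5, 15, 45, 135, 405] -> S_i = 5*3^i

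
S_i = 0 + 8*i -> [0, 8, 16, 24, 32]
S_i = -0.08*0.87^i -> [-0.08, -0.07, -0.06, -0.05, -0.05]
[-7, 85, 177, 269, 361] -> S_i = -7 + 92*i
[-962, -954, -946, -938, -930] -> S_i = -962 + 8*i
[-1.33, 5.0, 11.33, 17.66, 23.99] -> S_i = -1.33 + 6.33*i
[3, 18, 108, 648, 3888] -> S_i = 3*6^i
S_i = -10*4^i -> [-10, -40, -160, -640, -2560]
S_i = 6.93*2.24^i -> [6.93, 15.52, 34.77, 77.89, 174.47]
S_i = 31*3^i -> [31, 93, 279, 837, 2511]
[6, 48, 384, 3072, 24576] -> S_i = 6*8^i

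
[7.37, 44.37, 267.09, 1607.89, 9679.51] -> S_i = 7.37*6.02^i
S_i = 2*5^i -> [2, 10, 50, 250, 1250]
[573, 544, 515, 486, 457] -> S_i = 573 + -29*i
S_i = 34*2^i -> [34, 68, 136, 272, 544]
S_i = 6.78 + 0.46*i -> [6.78, 7.24, 7.7, 8.16, 8.62]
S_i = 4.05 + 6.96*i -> [4.05, 11.01, 17.97, 24.93, 31.89]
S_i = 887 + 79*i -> [887, 966, 1045, 1124, 1203]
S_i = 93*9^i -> [93, 837, 7533, 67797, 610173]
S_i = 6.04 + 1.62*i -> [6.04, 7.66, 9.28, 10.9, 12.52]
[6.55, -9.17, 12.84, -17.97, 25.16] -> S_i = 6.55*(-1.40)^i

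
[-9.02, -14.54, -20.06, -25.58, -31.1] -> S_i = -9.02 + -5.52*i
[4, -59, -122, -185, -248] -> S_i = 4 + -63*i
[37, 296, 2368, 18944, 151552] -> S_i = 37*8^i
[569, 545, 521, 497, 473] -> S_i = 569 + -24*i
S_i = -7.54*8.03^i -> [-7.54, -60.55, -486.19, -3904.07, -31349.71]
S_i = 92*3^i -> [92, 276, 828, 2484, 7452]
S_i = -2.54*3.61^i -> [-2.54, -9.17, -33.1, -119.5, -431.38]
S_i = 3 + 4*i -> [3, 7, 11, 15, 19]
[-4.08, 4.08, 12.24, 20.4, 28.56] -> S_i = -4.08 + 8.16*i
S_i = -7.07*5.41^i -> [-7.07, -38.25, -206.93, -1119.47, -6056.32]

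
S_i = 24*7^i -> [24, 168, 1176, 8232, 57624]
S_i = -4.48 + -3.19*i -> [-4.48, -7.67, -10.86, -14.05, -17.24]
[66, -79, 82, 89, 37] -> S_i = Random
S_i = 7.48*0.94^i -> [7.48, 7.03, 6.61, 6.21, 5.84]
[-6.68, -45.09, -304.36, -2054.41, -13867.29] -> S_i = -6.68*6.75^i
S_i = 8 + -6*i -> [8, 2, -4, -10, -16]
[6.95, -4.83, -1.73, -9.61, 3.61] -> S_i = Random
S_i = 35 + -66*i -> [35, -31, -97, -163, -229]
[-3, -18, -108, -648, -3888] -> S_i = -3*6^i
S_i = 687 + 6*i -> [687, 693, 699, 705, 711]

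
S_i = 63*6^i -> [63, 378, 2268, 13608, 81648]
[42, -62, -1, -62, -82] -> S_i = Random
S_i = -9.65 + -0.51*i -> [-9.65, -10.16, -10.67, -11.18, -11.69]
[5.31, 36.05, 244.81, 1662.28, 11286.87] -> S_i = 5.31*6.79^i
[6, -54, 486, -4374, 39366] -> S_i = 6*-9^i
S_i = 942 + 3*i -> [942, 945, 948, 951, 954]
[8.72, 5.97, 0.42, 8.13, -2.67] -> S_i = Random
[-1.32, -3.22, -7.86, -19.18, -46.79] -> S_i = -1.32*2.44^i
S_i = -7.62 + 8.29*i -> [-7.62, 0.67, 8.96, 17.25, 25.54]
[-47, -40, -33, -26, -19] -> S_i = -47 + 7*i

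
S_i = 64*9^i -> [64, 576, 5184, 46656, 419904]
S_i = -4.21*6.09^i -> [-4.21, -25.64, -156.14, -950.9, -5790.97]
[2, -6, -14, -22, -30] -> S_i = 2 + -8*i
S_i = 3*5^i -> [3, 15, 75, 375, 1875]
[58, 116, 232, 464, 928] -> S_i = 58*2^i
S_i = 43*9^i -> [43, 387, 3483, 31347, 282123]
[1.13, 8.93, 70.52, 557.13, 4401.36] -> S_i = 1.13*7.90^i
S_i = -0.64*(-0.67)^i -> [-0.64, 0.43, -0.29, 0.19, -0.13]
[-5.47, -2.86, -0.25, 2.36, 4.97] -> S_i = -5.47 + 2.61*i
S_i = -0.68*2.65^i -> [-0.68, -1.8, -4.78, -12.65, -33.53]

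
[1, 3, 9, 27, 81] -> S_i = 1*3^i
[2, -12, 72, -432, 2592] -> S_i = 2*-6^i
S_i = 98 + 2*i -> [98, 100, 102, 104, 106]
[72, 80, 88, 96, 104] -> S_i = 72 + 8*i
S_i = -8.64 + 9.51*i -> [-8.64, 0.87, 10.38, 19.89, 29.4]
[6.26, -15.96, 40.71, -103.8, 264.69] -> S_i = 6.26*(-2.55)^i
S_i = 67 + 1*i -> [67, 68, 69, 70, 71]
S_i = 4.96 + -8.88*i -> [4.96, -3.92, -12.8, -21.68, -30.56]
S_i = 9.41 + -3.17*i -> [9.41, 6.24, 3.07, -0.1, -3.27]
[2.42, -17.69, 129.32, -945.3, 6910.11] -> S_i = 2.42*(-7.31)^i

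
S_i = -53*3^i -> [-53, -159, -477, -1431, -4293]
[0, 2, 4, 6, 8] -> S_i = 0 + 2*i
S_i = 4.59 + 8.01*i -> [4.59, 12.6, 20.61, 28.62, 36.63]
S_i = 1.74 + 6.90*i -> [1.74, 8.64, 15.54, 22.44, 29.34]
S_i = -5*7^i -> [-5, -35, -245, -1715, -12005]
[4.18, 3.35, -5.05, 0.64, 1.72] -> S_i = Random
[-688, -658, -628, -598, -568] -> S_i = -688 + 30*i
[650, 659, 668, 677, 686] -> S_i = 650 + 9*i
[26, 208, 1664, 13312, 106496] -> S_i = 26*8^i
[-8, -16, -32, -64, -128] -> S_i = -8*2^i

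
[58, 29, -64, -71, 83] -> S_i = Random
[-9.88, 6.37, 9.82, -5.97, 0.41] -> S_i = Random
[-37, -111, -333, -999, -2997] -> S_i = -37*3^i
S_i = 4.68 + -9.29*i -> [4.68, -4.61, -13.9, -23.19, -32.48]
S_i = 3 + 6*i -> [3, 9, 15, 21, 27]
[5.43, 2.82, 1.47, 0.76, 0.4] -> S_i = 5.43*0.52^i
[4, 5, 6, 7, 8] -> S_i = 4 + 1*i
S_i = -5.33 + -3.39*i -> [-5.33, -8.72, -12.11, -15.5, -18.89]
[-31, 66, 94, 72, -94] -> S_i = Random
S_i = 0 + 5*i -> [0, 5, 10, 15, 20]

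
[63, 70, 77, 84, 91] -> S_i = 63 + 7*i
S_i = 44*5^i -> [44, 220, 1100, 5500, 27500]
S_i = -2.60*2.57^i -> [-2.6, -6.68, -17.17, -44.13, -113.42]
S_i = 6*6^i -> [6, 36, 216, 1296, 7776]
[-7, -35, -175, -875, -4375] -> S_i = -7*5^i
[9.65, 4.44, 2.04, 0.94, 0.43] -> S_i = 9.65*0.46^i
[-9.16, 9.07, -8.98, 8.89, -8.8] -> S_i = -9.16*(-0.99)^i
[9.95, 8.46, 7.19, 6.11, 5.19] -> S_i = 9.95*0.85^i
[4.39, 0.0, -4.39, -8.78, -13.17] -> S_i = 4.39 + -4.39*i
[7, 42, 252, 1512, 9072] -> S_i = 7*6^i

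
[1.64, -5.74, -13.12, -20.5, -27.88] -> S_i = 1.64 + -7.38*i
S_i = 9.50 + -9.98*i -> [9.5, -0.48, -10.46, -20.44, -30.42]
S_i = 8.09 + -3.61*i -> [8.09, 4.48, 0.87, -2.74, -6.35]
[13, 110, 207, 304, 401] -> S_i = 13 + 97*i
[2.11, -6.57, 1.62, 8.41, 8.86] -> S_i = Random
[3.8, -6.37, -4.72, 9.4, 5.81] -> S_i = Random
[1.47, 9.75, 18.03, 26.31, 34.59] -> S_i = 1.47 + 8.28*i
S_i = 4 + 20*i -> [4, 24, 44, 64, 84]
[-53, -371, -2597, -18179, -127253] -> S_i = -53*7^i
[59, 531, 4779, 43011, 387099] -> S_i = 59*9^i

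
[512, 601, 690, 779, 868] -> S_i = 512 + 89*i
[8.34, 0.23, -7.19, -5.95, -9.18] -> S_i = Random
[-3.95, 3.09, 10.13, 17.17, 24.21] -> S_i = -3.95 + 7.04*i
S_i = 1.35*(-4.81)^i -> [1.35, -6.49, 31.23, -150.23, 722.63]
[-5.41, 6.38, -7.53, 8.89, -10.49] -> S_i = -5.41*(-1.18)^i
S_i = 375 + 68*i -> [375, 443, 511, 579, 647]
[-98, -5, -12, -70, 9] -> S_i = Random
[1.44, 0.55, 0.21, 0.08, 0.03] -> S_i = 1.44*0.38^i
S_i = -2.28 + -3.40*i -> [-2.28, -5.68, -9.08, -12.48, -15.88]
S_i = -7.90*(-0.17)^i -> [-7.9, 1.34, -0.23, 0.04, -0.01]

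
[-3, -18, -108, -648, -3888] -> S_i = -3*6^i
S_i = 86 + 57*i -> [86, 143, 200, 257, 314]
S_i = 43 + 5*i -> [43, 48, 53, 58, 63]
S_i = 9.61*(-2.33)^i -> [9.61, -22.39, 52.17, -121.56, 283.24]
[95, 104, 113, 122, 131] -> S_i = 95 + 9*i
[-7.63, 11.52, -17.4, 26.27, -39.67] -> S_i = -7.63*(-1.51)^i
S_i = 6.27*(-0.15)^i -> [6.27, -0.94, 0.14, -0.02, 0.0]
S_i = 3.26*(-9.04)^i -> [3.26, -29.47, 266.41, -2408.37, 21771.65]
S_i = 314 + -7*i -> [314, 307, 300, 293, 286]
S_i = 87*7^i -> [87, 609, 4263, 29841, 208887]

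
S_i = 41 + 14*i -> [41, 55, 69, 83, 97]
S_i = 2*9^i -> [2, 18, 162, 1458, 13122]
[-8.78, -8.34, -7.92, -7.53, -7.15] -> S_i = -8.78*0.95^i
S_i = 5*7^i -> [5, 35, 245, 1715, 12005]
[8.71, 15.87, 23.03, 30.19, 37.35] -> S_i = 8.71 + 7.16*i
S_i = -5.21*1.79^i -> [-5.21, -9.33, -16.69, -29.88, -53.49]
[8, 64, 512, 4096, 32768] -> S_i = 8*8^i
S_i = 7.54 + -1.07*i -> [7.54, 6.47, 5.4, 4.33, 3.26]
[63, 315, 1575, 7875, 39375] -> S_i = 63*5^i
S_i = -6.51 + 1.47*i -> [-6.51, -5.04, -3.57, -2.1, -0.63]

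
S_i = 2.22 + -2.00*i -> [2.22, 0.22, -1.78, -3.78, -5.78]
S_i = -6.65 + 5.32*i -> [-6.65, -1.33, 3.99, 9.31, 14.63]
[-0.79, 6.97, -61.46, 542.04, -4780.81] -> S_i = -0.79*(-8.82)^i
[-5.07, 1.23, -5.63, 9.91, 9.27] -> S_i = Random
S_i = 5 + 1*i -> [5, 6, 7, 8, 9]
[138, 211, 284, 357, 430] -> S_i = 138 + 73*i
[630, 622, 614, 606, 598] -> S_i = 630 + -8*i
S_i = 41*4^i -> [41, 164, 656, 2624, 10496]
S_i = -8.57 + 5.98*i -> [-8.57, -2.59, 3.39, 9.37, 15.35]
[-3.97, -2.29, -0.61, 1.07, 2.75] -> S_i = -3.97 + 1.68*i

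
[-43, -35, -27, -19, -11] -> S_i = -43 + 8*i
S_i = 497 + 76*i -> [497, 573, 649, 725, 801]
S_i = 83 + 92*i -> [83, 175, 267, 359, 451]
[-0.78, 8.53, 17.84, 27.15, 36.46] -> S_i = -0.78 + 9.31*i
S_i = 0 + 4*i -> [0, 4, 8, 12, 16]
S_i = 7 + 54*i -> [7, 61, 115, 169, 223]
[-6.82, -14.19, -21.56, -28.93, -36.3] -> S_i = -6.82 + -7.37*i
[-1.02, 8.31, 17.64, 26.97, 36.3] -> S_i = -1.02 + 9.33*i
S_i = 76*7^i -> [76, 532, 3724, 26068, 182476]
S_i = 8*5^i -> [8, 40, 200, 1000, 5000]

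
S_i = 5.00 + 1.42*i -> [5.0, 6.42, 7.84, 9.26, 10.68]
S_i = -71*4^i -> [-71, -284, -1136, -4544, -18176]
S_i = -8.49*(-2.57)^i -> [-8.49, 21.82, -56.08, 144.11, -370.37]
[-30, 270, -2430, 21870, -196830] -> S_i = -30*-9^i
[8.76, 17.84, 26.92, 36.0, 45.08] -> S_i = 8.76 + 9.08*i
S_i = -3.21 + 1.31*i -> [-3.21, -1.9, -0.59, 0.72, 2.03]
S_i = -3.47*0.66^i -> [-3.47, -2.29, -1.51, -1.0, -0.66]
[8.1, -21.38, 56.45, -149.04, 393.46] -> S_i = 8.10*(-2.64)^i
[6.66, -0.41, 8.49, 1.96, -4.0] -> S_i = Random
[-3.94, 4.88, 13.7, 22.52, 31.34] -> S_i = -3.94 + 8.82*i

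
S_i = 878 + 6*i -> [878, 884, 890, 896, 902]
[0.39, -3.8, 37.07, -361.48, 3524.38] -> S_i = 0.39*(-9.75)^i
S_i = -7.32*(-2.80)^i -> [-7.32, 20.5, -57.39, 160.69, -449.93]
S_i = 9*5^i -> [9, 45, 225, 1125, 5625]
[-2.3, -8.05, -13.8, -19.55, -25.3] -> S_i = -2.30 + -5.75*i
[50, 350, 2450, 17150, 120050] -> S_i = 50*7^i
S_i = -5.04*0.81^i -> [-5.04, -4.08, -3.31, -2.68, -2.17]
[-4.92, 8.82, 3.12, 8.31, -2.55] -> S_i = Random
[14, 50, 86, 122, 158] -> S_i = 14 + 36*i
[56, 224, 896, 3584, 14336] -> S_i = 56*4^i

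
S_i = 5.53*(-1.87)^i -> [5.53, -10.34, 19.34, -36.16, 67.62]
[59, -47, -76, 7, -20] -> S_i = Random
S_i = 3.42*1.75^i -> [3.42, 5.98, 10.47, 18.33, 32.08]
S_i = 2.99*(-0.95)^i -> [2.99, -2.84, 2.7, -2.56, 2.44]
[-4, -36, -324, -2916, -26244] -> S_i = -4*9^i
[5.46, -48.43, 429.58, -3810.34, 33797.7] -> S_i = 5.46*(-8.87)^i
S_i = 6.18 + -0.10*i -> [6.18, 6.08, 5.98, 5.88, 5.78]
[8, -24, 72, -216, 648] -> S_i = 8*-3^i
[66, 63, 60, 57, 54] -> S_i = 66 + -3*i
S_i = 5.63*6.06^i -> [5.63, 34.12, 206.75, 1252.93, 7592.75]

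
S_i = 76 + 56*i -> [76, 132, 188, 244, 300]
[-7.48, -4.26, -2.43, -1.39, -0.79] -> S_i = -7.48*0.57^i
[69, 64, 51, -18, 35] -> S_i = Random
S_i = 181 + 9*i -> [181, 190, 199, 208, 217]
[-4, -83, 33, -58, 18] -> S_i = Random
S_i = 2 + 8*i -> [2, 10, 18, 26, 34]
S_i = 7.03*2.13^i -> [7.03, 14.97, 31.89, 67.94, 144.7]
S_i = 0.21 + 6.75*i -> [0.21, 6.96, 13.71, 20.46, 27.21]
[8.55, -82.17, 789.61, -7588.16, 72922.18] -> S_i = 8.55*(-9.61)^i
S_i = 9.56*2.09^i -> [9.56, 19.98, 41.76, 87.28, 182.41]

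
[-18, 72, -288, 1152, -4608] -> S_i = -18*-4^i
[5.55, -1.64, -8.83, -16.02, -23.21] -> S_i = 5.55 + -7.19*i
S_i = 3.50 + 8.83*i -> [3.5, 12.33, 21.16, 29.99, 38.82]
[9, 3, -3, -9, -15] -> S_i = 9 + -6*i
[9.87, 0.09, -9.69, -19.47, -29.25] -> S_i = 9.87 + -9.78*i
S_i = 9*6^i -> [9, 54, 324, 1944, 11664]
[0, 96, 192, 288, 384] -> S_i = 0 + 96*i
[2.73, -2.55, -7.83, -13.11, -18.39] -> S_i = 2.73 + -5.28*i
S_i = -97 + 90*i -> [-97, -7, 83, 173, 263]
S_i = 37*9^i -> [37, 333, 2997, 26973, 242757]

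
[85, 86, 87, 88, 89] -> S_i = 85 + 1*i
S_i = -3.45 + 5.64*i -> [-3.45, 2.19, 7.83, 13.47, 19.11]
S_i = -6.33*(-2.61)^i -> [-6.33, 16.52, -43.12, 112.54, -293.74]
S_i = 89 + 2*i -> [89, 91, 93, 95, 97]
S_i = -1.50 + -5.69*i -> [-1.5, -7.19, -12.88, -18.57, -24.26]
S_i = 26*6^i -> [26, 156, 936, 5616, 33696]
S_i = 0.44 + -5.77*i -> [0.44, -5.33, -11.1, -16.87, -22.64]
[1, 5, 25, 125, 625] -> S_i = 1*5^i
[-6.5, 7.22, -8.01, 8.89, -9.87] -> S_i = -6.50*(-1.11)^i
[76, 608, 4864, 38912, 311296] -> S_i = 76*8^i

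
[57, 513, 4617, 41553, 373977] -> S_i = 57*9^i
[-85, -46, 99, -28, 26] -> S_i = Random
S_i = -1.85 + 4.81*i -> [-1.85, 2.96, 7.77, 12.58, 17.39]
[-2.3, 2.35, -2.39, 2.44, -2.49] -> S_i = -2.30*(-1.02)^i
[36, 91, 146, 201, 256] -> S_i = 36 + 55*i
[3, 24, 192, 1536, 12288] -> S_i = 3*8^i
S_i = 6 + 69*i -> [6, 75, 144, 213, 282]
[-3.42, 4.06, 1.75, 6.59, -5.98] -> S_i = Random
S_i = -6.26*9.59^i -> [-6.26, -60.03, -575.72, -5521.16, -52947.9]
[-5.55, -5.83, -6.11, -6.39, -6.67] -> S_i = -5.55 + -0.28*i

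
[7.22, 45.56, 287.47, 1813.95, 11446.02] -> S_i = 7.22*6.31^i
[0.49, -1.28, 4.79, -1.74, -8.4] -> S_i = Random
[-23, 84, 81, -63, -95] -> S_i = Random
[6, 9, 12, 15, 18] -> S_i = 6 + 3*i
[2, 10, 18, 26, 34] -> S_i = 2 + 8*i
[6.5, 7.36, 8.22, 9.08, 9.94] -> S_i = 6.50 + 0.86*i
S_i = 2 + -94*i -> [2, -92, -186, -280, -374]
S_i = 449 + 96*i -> [449, 545, 641, 737, 833]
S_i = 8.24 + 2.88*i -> [8.24, 11.12, 14.0, 16.88, 19.76]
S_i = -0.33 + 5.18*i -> [-0.33, 4.85, 10.03, 15.21, 20.39]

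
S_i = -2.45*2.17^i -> [-2.45, -5.32, -11.54, -25.03, -54.33]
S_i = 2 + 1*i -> [2, 3, 4, 5, 6]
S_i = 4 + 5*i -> [4, 9, 14, 19, 24]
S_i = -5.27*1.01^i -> [-5.27, -5.32, -5.38, -5.43, -5.48]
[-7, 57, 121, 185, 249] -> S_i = -7 + 64*i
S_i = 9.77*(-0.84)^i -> [9.77, -8.21, 6.89, -5.79, 4.86]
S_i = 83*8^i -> [83, 664, 5312, 42496, 339968]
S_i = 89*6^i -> [89, 534, 3204, 19224, 115344]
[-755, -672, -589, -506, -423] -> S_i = -755 + 83*i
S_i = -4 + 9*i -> [-4, 5, 14, 23, 32]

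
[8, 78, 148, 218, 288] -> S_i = 8 + 70*i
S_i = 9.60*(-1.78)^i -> [9.6, -17.09, 30.42, -54.14, 96.37]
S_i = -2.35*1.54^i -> [-2.35, -3.62, -5.57, -8.58, -13.22]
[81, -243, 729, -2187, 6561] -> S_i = 81*-3^i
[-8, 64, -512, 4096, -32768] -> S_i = -8*-8^i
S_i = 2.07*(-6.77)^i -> [2.07, -14.01, 94.87, -642.3, 4348.36]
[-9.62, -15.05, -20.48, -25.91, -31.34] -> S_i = -9.62 + -5.43*i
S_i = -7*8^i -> [-7, -56, -448, -3584, -28672]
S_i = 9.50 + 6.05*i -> [9.5, 15.55, 21.6, 27.65, 33.7]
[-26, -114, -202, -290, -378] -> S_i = -26 + -88*i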